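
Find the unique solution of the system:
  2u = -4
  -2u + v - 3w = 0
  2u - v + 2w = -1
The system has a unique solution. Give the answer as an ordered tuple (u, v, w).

Form the augmented matrix and row-reduce:
  [  2   0   0  |  -4 ]
  [ -2   1  -3  |   0 ]
  [  2  -1   2  |  -1 ]
R1 → 1/2·R1
  [  1   0   0  |  -2 ]
  [ -2   1  -3  |   0 ]
  [  2  -1   2  |  -1 ]
R2 → R2 + 2·R1
  [ 1   0   0  |  -2 ]
  [ 0   1  -3  |  -4 ]
  [ 2  -1   2  |  -1 ]
R3 → R3 − 2·R1
  [ 1   0   0  |  -2 ]
  [ 0   1  -3  |  -4 ]
  [ 0  -1   2  |   3 ]
R3 → R3 + R2
  [ 1  0   0  |  -2 ]
  [ 0  1  -3  |  -4 ]
  [ 0  0  -1  |  -1 ]
R3 → -1·R3
  [ 1  0   0  |  -2 ]
  [ 0  1  -3  |  -4 ]
  [ 0  0   1  |   1 ]
R2 → R2 + 3·R3
  [ 1  0  0  |  -2 ]
  [ 0  1  0  |  -1 ]
  [ 0  0  1  |   1 ]
Reading off the last column: u = -2, v = -1, w = 1.

(-2, -1, 1)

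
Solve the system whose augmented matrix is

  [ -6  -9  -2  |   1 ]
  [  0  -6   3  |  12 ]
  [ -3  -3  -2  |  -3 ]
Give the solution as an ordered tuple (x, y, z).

r1 := -1/6·r1
  [  1  3/2  1/3  |  -1/6 ]
  [  0   -6    3  |    12 ]
  [ -3   -3   -2  |    -3 ]
r3 := r3 + 3·r1
  [ 1  3/2  1/3  |  -1/6 ]
  [ 0   -6    3  |    12 ]
  [ 0  3/2   -1  |  -7/2 ]
r2 := -1/6·r2
  [ 1  3/2   1/3  |  -1/6 ]
  [ 0    1  -1/2  |    -2 ]
  [ 0  3/2    -1  |  -7/2 ]
r3 := r3 − 3/2·r2
  [ 1  3/2   1/3  |  -1/6 ]
  [ 0    1  -1/2  |    -2 ]
  [ 0    0  -1/4  |  -1/2 ]
r3 := -4·r3
  [ 1  3/2   1/3  |  -1/6 ]
  [ 0    1  -1/2  |    -2 ]
  [ 0    0     1  |     2 ]
r2 := r2 + 1/2·r3
  [ 1  3/2  1/3  |  -1/6 ]
  [ 0    1    0  |    -1 ]
  [ 0    0    1  |     2 ]
r1 := r1 − 1/3·r3
  [ 1  3/2  0  |  -5/6 ]
  [ 0    1  0  |    -1 ]
  [ 0    0  1  |     2 ]
r1 := r1 − 3/2·r2
  [ 1  0  0  |  2/3 ]
  [ 0  1  0  |   -1 ]
  [ 0  0  1  |    2 ]
Reading off the last column: x = 2/3, y = -1, z = 2.

(2/3, -1, 2)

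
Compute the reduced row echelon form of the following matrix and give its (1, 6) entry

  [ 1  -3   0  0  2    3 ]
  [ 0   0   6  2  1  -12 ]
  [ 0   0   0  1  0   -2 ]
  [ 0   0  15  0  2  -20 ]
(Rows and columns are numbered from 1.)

ρ2 := 1/6·ρ2
  [ 1  -3   0    0    2    3 ]
  [ 0   0   1  1/3  1/6   -2 ]
  [ 0   0   0    1    0   -2 ]
  [ 0   0  15    0    2  -20 ]
ρ4 := ρ4 − 15·ρ2
  [ 1  -3  0    0     2   3 ]
  [ 0   0  1  1/3   1/6  -2 ]
  [ 0   0  0    1     0  -2 ]
  [ 0   0  0   -5  -1/2  10 ]
ρ4 := ρ4 + 5·ρ3
  [ 1  -3  0    0     2   3 ]
  [ 0   0  1  1/3   1/6  -2 ]
  [ 0   0  0    1     0  -2 ]
  [ 0   0  0    0  -1/2   0 ]
ρ4 := -2·ρ4
  [ 1  -3  0    0    2   3 ]
  [ 0   0  1  1/3  1/6  -2 ]
  [ 0   0  0    1    0  -2 ]
  [ 0   0  0    0    1   0 ]
ρ2 := ρ2 − 1/6·ρ4
  [ 1  -3  0    0  2   3 ]
  [ 0   0  1  1/3  0  -2 ]
  [ 0   0  0    1  0  -2 ]
  [ 0   0  0    0  1   0 ]
ρ1 := ρ1 − 2·ρ4
  [ 1  -3  0    0  0   3 ]
  [ 0   0  1  1/3  0  -2 ]
  [ 0   0  0    1  0  -2 ]
  [ 0   0  0    0  1   0 ]
ρ2 := ρ2 − 1/3·ρ3
  [ 1  -3  0  0  0     3 ]
  [ 0   0  1  0  0  -4/3 ]
  [ 0   0  0  1  0    -2 ]
  [ 0   0  0  0  1     0 ]

3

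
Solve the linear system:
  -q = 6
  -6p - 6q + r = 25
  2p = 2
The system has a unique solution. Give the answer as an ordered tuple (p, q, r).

Form the augmented matrix and row-reduce:
  [  0  -1  0  |   6 ]
  [ -6  -6  1  |  25 ]
  [  2   0  0  |   2 ]
R1 ↔ R2
R1 → -1/6·R1
R3 → R3 − 2·R1
R2 → -1·R2
R3 → R3 + 2·R2
R3 → 3·R3
R1 → R1 + 1/6·R3
R1 → R1 − R2
Reading off the last column: p = 1, q = -6, r = -5.

(1, -6, -5)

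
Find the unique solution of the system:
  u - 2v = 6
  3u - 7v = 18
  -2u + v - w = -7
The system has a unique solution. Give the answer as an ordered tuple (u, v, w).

Form the augmented matrix and row-reduce:
  [  1  -2   0  |   6 ]
  [  3  -7   0  |  18 ]
  [ -2   1  -1  |  -7 ]
r2 → r2 − 3·r1
  [  1  -2   0  |   6 ]
  [  0  -1   0  |   0 ]
  [ -2   1  -1  |  -7 ]
r3 → r3 + 2·r1
  [ 1  -2   0  |  6 ]
  [ 0  -1   0  |  0 ]
  [ 0  -3  -1  |  5 ]
r2 → -1·r2
  [ 1  -2   0  |  6 ]
  [ 0   1   0  |  0 ]
  [ 0  -3  -1  |  5 ]
r3 → r3 + 3·r2
  [ 1  -2   0  |  6 ]
  [ 0   1   0  |  0 ]
  [ 0   0  -1  |  5 ]
r3 → -1·r3
  [ 1  -2  0  |   6 ]
  [ 0   1  0  |   0 ]
  [ 0   0  1  |  -5 ]
r1 → r1 + 2·r2
  [ 1  0  0  |   6 ]
  [ 0  1  0  |   0 ]
  [ 0  0  1  |  -5 ]
Reading off the last column: u = 6, v = 0, w = -5.

(6, 0, -5)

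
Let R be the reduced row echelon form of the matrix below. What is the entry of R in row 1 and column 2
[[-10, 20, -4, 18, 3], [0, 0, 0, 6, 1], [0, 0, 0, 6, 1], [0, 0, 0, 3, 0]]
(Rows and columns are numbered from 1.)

ρ1 → -1/10·ρ1
  [ 1  -2  2/5  -9/5  -3/10 ]
  [ 0   0    0     6      1 ]
  [ 0   0    0     6      1 ]
  [ 0   0    0     3      0 ]
ρ2 → 1/6·ρ2
  [ 1  -2  2/5  -9/5  -3/10 ]
  [ 0   0    0     1    1/6 ]
  [ 0   0    0     6      1 ]
  [ 0   0    0     3      0 ]
ρ3 → ρ3 − 6·ρ2
  [ 1  -2  2/5  -9/5  -3/10 ]
  [ 0   0    0     1    1/6 ]
  [ 0   0    0     0      0 ]
  [ 0   0    0     3      0 ]
ρ4 → ρ4 − 3·ρ2
  [ 1  -2  2/5  -9/5  -3/10 ]
  [ 0   0    0     1    1/6 ]
  [ 0   0    0     0      0 ]
  [ 0   0    0     0   -1/2 ]
ρ3 <=> ρ4
  [ 1  -2  2/5  -9/5  -3/10 ]
  [ 0   0    0     1    1/6 ]
  [ 0   0    0     0   -1/2 ]
  [ 0   0    0     0      0 ]
ρ3 → -2·ρ3
  [ 1  -2  2/5  -9/5  -3/10 ]
  [ 0   0    0     1    1/6 ]
  [ 0   0    0     0      1 ]
  [ 0   0    0     0      0 ]
ρ2 → ρ2 − 1/6·ρ3
  [ 1  -2  2/5  -9/5  -3/10 ]
  [ 0   0    0     1      0 ]
  [ 0   0    0     0      1 ]
  [ 0   0    0     0      0 ]
ρ1 → ρ1 + 3/10·ρ3
  [ 1  -2  2/5  -9/5  0 ]
  [ 0   0    0     1  0 ]
  [ 0   0    0     0  1 ]
  [ 0   0    0     0  0 ]
ρ1 → ρ1 + 9/5·ρ2
  [ 1  -2  2/5  0  0 ]
  [ 0   0    0  1  0 ]
  [ 0   0    0  0  1 ]
  [ 0   0    0  0  0 ]

-2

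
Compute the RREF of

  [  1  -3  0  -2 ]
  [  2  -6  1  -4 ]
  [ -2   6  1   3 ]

[[1, -3, 0, 0], [0, 0, 1, 0], [0, 0, 0, 1]]

R2 ← R2 − 2·R1
R3 ← R3 + 2·R1
R3 ← R3 − R2
R3 ← -1·R3
R1 ← R1 + 2·R3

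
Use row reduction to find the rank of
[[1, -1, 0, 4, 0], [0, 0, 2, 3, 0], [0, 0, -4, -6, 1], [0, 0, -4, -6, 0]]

Multiply R2 by 1/2.
  [ 1  -1   0    4  0 ]
  [ 0   0   1  3/2  0 ]
  [ 0   0  -4   -6  1 ]
  [ 0   0  -4   -6  0 ]
Add 4 times R2 to R3.
  [ 1  -1   0    4  0 ]
  [ 0   0   1  3/2  0 ]
  [ 0   0   0    0  1 ]
  [ 0   0  -4   -6  0 ]
Add 4 times R2 to R4.
  [ 1  -1  0    4  0 ]
  [ 0   0  1  3/2  0 ]
  [ 0   0  0    0  1 ]
  [ 0   0  0    0  0 ]
The reduced form has 3 nonzero rows.

rank = 3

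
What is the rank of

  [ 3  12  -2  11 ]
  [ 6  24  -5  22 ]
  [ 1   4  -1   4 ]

rank = 3

ρ1 ← 1/3·ρ1
ρ2 ← ρ2 − 6·ρ1
ρ3 ← ρ3 − ρ1
ρ2 ← -1·ρ2
ρ3 ← ρ3 + 1/3·ρ2
ρ3 ← 3·ρ3
ρ1 ← ρ1 − 11/3·ρ3
ρ1 ← ρ1 + 2/3·ρ2
The reduced form has 3 nonzero rows.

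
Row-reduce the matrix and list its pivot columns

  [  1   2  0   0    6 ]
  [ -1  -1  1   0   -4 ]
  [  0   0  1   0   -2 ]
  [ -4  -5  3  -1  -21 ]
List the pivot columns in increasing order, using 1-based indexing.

1, 2, 3, 4

R2 → R2 + R1
  [  1   2  0   0    6 ]
  [  0   1  1   0    2 ]
  [  0   0  1   0   -2 ]
  [ -4  -5  3  -1  -21 ]
R4 → R4 + 4·R1
  [ 1  2  0   0   6 ]
  [ 0  1  1   0   2 ]
  [ 0  0  1   0  -2 ]
  [ 0  3  3  -1   3 ]
R4 → R4 − 3·R2
  [ 1  2  0   0   6 ]
  [ 0  1  1   0   2 ]
  [ 0  0  1   0  -2 ]
  [ 0  0  0  -1  -3 ]
R4 → -1·R4
  [ 1  2  0  0   6 ]
  [ 0  1  1  0   2 ]
  [ 0  0  1  0  -2 ]
  [ 0  0  0  1   3 ]
R2 → R2 − R3
  [ 1  2  0  0   6 ]
  [ 0  1  0  0   4 ]
  [ 0  0  1  0  -2 ]
  [ 0  0  0  1   3 ]
R1 → R1 − 2·R2
  [ 1  0  0  0  -2 ]
  [ 0  1  0  0   4 ]
  [ 0  0  1  0  -2 ]
  [ 0  0  0  1   3 ]
Pivot columns are the columns containing a leading 1.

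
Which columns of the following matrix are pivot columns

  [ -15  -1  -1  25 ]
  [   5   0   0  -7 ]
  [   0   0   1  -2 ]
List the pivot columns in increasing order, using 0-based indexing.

R1 ← -1/15·R1
  [ 1  1/15  1/15  -5/3 ]
  [ 5     0     0    -7 ]
  [ 0     0     1    -2 ]
R2 ← R2 − 5·R1
  [ 1  1/15  1/15  -5/3 ]
  [ 0  -1/3  -1/3   4/3 ]
  [ 0     0     1    -2 ]
R2 ← -3·R2
  [ 1  1/15  1/15  -5/3 ]
  [ 0     1     1    -4 ]
  [ 0     0     1    -2 ]
R2 ← R2 − R3
  [ 1  1/15  1/15  -5/3 ]
  [ 0     1     0    -2 ]
  [ 0     0     1    -2 ]
R1 ← R1 − 1/15·R3
  [ 1  1/15  0  -23/15 ]
  [ 0     1  0      -2 ]
  [ 0     0  1      -2 ]
R1 ← R1 − 1/15·R2
  [ 1  0  0  -7/5 ]
  [ 0  1  0    -2 ]
  [ 0  0  1    -2 ]
Pivot columns are the columns containing a leading 1.

0, 1, 2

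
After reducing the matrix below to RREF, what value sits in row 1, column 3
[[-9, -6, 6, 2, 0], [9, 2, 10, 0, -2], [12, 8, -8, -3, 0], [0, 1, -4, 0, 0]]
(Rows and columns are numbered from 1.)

2

R1 -> -1/9·R1
  [  1  2/3  -2/3  -2/9   0 ]
  [  9    2    10     0  -2 ]
  [ 12    8    -8    -3   0 ]
  [  0    1    -4     0   0 ]
R2 -> R2 − 9·R1
  [  1  2/3  -2/3  -2/9   0 ]
  [  0   -4    16     2  -2 ]
  [ 12    8    -8    -3   0 ]
  [  0    1    -4     0   0 ]
R3 -> R3 − 12·R1
  [ 1  2/3  -2/3  -2/9   0 ]
  [ 0   -4    16     2  -2 ]
  [ 0    0     0  -1/3   0 ]
  [ 0    1    -4     0   0 ]
R2 -> -1/4·R2
  [ 1  2/3  -2/3  -2/9    0 ]
  [ 0    1    -4  -1/2  1/2 ]
  [ 0    0     0  -1/3    0 ]
  [ 0    1    -4     0    0 ]
R4 -> R4 − R2
  [ 1  2/3  -2/3  -2/9     0 ]
  [ 0    1    -4  -1/2   1/2 ]
  [ 0    0     0  -1/3     0 ]
  [ 0    0     0   1/2  -1/2 ]
R3 -> -3·R3
  [ 1  2/3  -2/3  -2/9     0 ]
  [ 0    1    -4  -1/2   1/2 ]
  [ 0    0     0     1     0 ]
  [ 0    0     0   1/2  -1/2 ]
R4 -> R4 − 1/2·R3
  [ 1  2/3  -2/3  -2/9     0 ]
  [ 0    1    -4  -1/2   1/2 ]
  [ 0    0     0     1     0 ]
  [ 0    0     0     0  -1/2 ]
R4 -> -2·R4
  [ 1  2/3  -2/3  -2/9    0 ]
  [ 0    1    -4  -1/2  1/2 ]
  [ 0    0     0     1    0 ]
  [ 0    0     0     0    1 ]
R2 -> R2 − 1/2·R4
  [ 1  2/3  -2/3  -2/9  0 ]
  [ 0    1    -4  -1/2  0 ]
  [ 0    0     0     1  0 ]
  [ 0    0     0     0  1 ]
R2 -> R2 + 1/2·R3
  [ 1  2/3  -2/3  -2/9  0 ]
  [ 0    1    -4     0  0 ]
  [ 0    0     0     1  0 ]
  [ 0    0     0     0  1 ]
R1 -> R1 + 2/9·R3
  [ 1  2/3  -2/3  0  0 ]
  [ 0    1    -4  0  0 ]
  [ 0    0     0  1  0 ]
  [ 0    0     0  0  1 ]
R1 -> R1 − 2/3·R2
  [ 1  0   2  0  0 ]
  [ 0  1  -4  0  0 ]
  [ 0  0   0  1  0 ]
  [ 0  0   0  0  1 ]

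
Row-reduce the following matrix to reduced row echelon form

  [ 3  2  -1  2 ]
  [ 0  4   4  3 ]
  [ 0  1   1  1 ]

[[1, 0, -1, 0], [0, 1, 1, 0], [0, 0, 0, 1]]

R1 → 1/3·R1
R2 → 1/4·R2
R3 → R3 − R2
R3 → 4·R3
R2 → R2 − 3/4·R3
R1 → R1 − 2/3·R3
R1 → R1 − 2/3·R2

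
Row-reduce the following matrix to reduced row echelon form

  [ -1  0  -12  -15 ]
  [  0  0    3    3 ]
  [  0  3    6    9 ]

ρ1 ← -1·ρ1
  [ 1  0  12  15 ]
  [ 0  0   3   3 ]
  [ 0  3   6   9 ]
ρ2 ↔ ρ3
  [ 1  0  12  15 ]
  [ 0  3   6   9 ]
  [ 0  0   3   3 ]
ρ2 ← 1/3·ρ2
  [ 1  0  12  15 ]
  [ 0  1   2   3 ]
  [ 0  0   3   3 ]
ρ3 ← 1/3·ρ3
  [ 1  0  12  15 ]
  [ 0  1   2   3 ]
  [ 0  0   1   1 ]
ρ2 ← ρ2 − 2·ρ3
  [ 1  0  12  15 ]
  [ 0  1   0   1 ]
  [ 0  0   1   1 ]
ρ1 ← ρ1 − 12·ρ3
  [ 1  0  0  3 ]
  [ 0  1  0  1 ]
  [ 0  0  1  1 ]

[[1, 0, 0, 3], [0, 1, 0, 1], [0, 0, 1, 1]]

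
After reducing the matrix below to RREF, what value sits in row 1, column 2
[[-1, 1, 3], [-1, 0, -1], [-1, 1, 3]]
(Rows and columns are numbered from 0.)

4

r1 ← -1·r1
  [  1  -1  -3 ]
  [ -1   0  -1 ]
  [ -1   1   3 ]
r2 ← r2 + r1
  [  1  -1  -3 ]
  [  0  -1  -4 ]
  [ -1   1   3 ]
r3 ← r3 + r1
  [ 1  -1  -3 ]
  [ 0  -1  -4 ]
  [ 0   0   0 ]
r2 ← -1·r2
  [ 1  -1  -3 ]
  [ 0   1   4 ]
  [ 0   0   0 ]
r1 ← r1 + r2
  [ 1  0  1 ]
  [ 0  1  4 ]
  [ 0  0  0 ]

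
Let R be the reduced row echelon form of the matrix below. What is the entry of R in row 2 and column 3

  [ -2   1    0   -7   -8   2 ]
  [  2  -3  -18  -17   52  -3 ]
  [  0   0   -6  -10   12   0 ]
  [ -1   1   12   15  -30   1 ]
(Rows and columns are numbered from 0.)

R1 := -1/2·R1
  [  1  -1/2    0  7/2    4  -1 ]
  [  2    -3  -18  -17   52  -3 ]
  [  0     0   -6  -10   12   0 ]
  [ -1     1   12   15  -30   1 ]
R2 := R2 − 2·R1
  [  1  -1/2    0  7/2    4  -1 ]
  [  0    -2  -18  -24   44  -1 ]
  [  0     0   -6  -10   12   0 ]
  [ -1     1   12   15  -30   1 ]
R4 := R4 + R1
  [ 1  -1/2    0   7/2    4  -1 ]
  [ 0    -2  -18   -24   44  -1 ]
  [ 0     0   -6   -10   12   0 ]
  [ 0   1/2   12  37/2  -26   0 ]
R2 := -1/2·R2
  [ 1  -1/2   0   7/2    4   -1 ]
  [ 0     1   9    12  -22  1/2 ]
  [ 0     0  -6   -10   12    0 ]
  [ 0   1/2  12  37/2  -26    0 ]
R4 := R4 − 1/2·R2
  [ 1  -1/2     0   7/2    4    -1 ]
  [ 0     1     9    12  -22   1/2 ]
  [ 0     0    -6   -10   12     0 ]
  [ 0     0  15/2  25/2  -15  -1/4 ]
R3 := -1/6·R3
  [ 1  -1/2     0   7/2    4    -1 ]
  [ 0     1     9    12  -22   1/2 ]
  [ 0     0     1   5/3   -2     0 ]
  [ 0     0  15/2  25/2  -15  -1/4 ]
R4 := R4 − 15/2·R3
  [ 1  -1/2  0  7/2    4    -1 ]
  [ 0     1  9   12  -22   1/2 ]
  [ 0     0  1  5/3   -2     0 ]
  [ 0     0  0    0    0  -1/4 ]
R4 := -4·R4
  [ 1  -1/2  0  7/2    4   -1 ]
  [ 0     1  9   12  -22  1/2 ]
  [ 0     0  1  5/3   -2    0 ]
  [ 0     0  0    0    0    1 ]
R2 := R2 − 1/2·R4
  [ 1  -1/2  0  7/2    4  -1 ]
  [ 0     1  9   12  -22   0 ]
  [ 0     0  1  5/3   -2   0 ]
  [ 0     0  0    0    0   1 ]
R1 := R1 + R4
  [ 1  -1/2  0  7/2    4  0 ]
  [ 0     1  9   12  -22  0 ]
  [ 0     0  1  5/3   -2  0 ]
  [ 0     0  0    0    0  1 ]
R2 := R2 − 9·R3
  [ 1  -1/2  0  7/2   4  0 ]
  [ 0     1  0   -3  -4  0 ]
  [ 0     0  1  5/3  -2  0 ]
  [ 0     0  0    0   0  1 ]
R1 := R1 + 1/2·R2
  [ 1  0  0    2   2  0 ]
  [ 0  1  0   -3  -4  0 ]
  [ 0  0  1  5/3  -2  0 ]
  [ 0  0  0    0   0  1 ]

5/3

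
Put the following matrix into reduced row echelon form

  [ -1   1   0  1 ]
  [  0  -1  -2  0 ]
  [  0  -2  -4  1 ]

[[1, 0, 2, 0], [0, 1, 2, 0], [0, 0, 0, 1]]

ρ1 → -1·ρ1
  [ 1  -1   0  -1 ]
  [ 0  -1  -2   0 ]
  [ 0  -2  -4   1 ]
ρ2 → -1·ρ2
  [ 1  -1   0  -1 ]
  [ 0   1   2   0 ]
  [ 0  -2  -4   1 ]
ρ3 → ρ3 + 2·ρ2
  [ 1  -1  0  -1 ]
  [ 0   1  2   0 ]
  [ 0   0  0   1 ]
ρ1 → ρ1 + ρ3
  [ 1  -1  0  0 ]
  [ 0   1  2  0 ]
  [ 0   0  0  1 ]
ρ1 → ρ1 + ρ2
  [ 1  0  2  0 ]
  [ 0  1  2  0 ]
  [ 0  0  0  1 ]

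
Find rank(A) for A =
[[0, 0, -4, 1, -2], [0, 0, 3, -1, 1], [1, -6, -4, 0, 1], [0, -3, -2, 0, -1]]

rank = 4

R1 ↔ R3
R2 ↔ R4
R2 ← -1/3·R2
R3 ← -1/4·R3
R4 ← R4 − 3·R3
R4 ← -4·R4
R3 ← R3 + 1/4·R4
R2 ← R2 − 2/3·R3
R1 ← R1 + 4·R3
R1 ← R1 + 6·R2
The reduced form has 4 nonzero rows.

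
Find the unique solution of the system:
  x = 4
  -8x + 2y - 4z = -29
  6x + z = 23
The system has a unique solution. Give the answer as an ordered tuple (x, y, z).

Form the augmented matrix and row-reduce:
  [  1  0   0  |    4 ]
  [ -8  2  -4  |  -29 ]
  [  6  0   1  |   23 ]
Add 8 times R1 to R2.
  [ 1  0   0  |   4 ]
  [ 0  2  -4  |   3 ]
  [ 6  0   1  |  23 ]
Subtract 6 times R1 from R3.
  [ 1  0   0  |   4 ]
  [ 0  2  -4  |   3 ]
  [ 0  0   1  |  -1 ]
Multiply R2 by 1/2.
  [ 1  0   0  |    4 ]
  [ 0  1  -2  |  3/2 ]
  [ 0  0   1  |   -1 ]
Add 2 times R3 to R2.
  [ 1  0  0  |     4 ]
  [ 0  1  0  |  -1/2 ]
  [ 0  0  1  |    -1 ]
Reading off the last column: x = 4, y = -1/2, z = -1.

(4, -1/2, -1)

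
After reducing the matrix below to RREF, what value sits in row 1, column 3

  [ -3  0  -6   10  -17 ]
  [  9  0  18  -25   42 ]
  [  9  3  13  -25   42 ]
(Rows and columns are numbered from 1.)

R1 ← -1/3·R1
  [ 1  0   2  -10/3  17/3 ]
  [ 9  0  18    -25    42 ]
  [ 9  3  13    -25    42 ]
R2 ← R2 − 9·R1
  [ 1  0   2  -10/3  17/3 ]
  [ 0  0   0      5    -9 ]
  [ 9  3  13    -25    42 ]
R3 ← R3 − 9·R1
  [ 1  0   2  -10/3  17/3 ]
  [ 0  0   0      5    -9 ]
  [ 0  3  -5      5    -9 ]
R2 <=> R3
  [ 1  0   2  -10/3  17/3 ]
  [ 0  3  -5      5    -9 ]
  [ 0  0   0      5    -9 ]
R2 ← 1/3·R2
  [ 1  0     2  -10/3  17/3 ]
  [ 0  1  -5/3    5/3    -3 ]
  [ 0  0     0      5    -9 ]
R3 ← 1/5·R3
  [ 1  0     2  -10/3  17/3 ]
  [ 0  1  -5/3    5/3    -3 ]
  [ 0  0     0      1  -9/5 ]
R2 ← R2 − 5/3·R3
  [ 1  0     2  -10/3  17/3 ]
  [ 0  1  -5/3      0     0 ]
  [ 0  0     0      1  -9/5 ]
R1 ← R1 + 10/3·R3
  [ 1  0     2  0  -1/3 ]
  [ 0  1  -5/3  0     0 ]
  [ 0  0     0  1  -9/5 ]

2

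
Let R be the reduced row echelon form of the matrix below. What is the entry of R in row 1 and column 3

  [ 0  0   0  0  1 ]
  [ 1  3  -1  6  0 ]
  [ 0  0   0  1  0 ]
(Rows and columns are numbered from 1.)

ρ1 <-> ρ2
  [ 1  3  -1  6  0 ]
  [ 0  0   0  0  1 ]
  [ 0  0   0  1  0 ]
ρ2 <-> ρ3
  [ 1  3  -1  6  0 ]
  [ 0  0   0  1  0 ]
  [ 0  0   0  0  1 ]
ρ1 -> ρ1 − 6·ρ2
  [ 1  3  -1  0  0 ]
  [ 0  0   0  1  0 ]
  [ 0  0   0  0  1 ]

-1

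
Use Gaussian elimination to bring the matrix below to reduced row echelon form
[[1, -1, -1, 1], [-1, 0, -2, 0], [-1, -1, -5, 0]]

[[1, 0, 2, 0], [0, 1, 3, 0], [0, 0, 0, 1]]

Add r1 to r2.
  [  1  -1  -1  1 ]
  [  0  -1  -3  1 ]
  [ -1  -1  -5  0 ]
Add r1 to r3.
  [ 1  -1  -1  1 ]
  [ 0  -1  -3  1 ]
  [ 0  -2  -6  1 ]
Multiply r2 by -1.
  [ 1  -1  -1   1 ]
  [ 0   1   3  -1 ]
  [ 0  -2  -6   1 ]
Add 2 times r2 to r3.
  [ 1  -1  -1   1 ]
  [ 0   1   3  -1 ]
  [ 0   0   0  -1 ]
Multiply r3 by -1.
  [ 1  -1  -1   1 ]
  [ 0   1   3  -1 ]
  [ 0   0   0   1 ]
Add r3 to r2.
  [ 1  -1  -1  1 ]
  [ 0   1   3  0 ]
  [ 0   0   0  1 ]
Subtract r3 from r1.
  [ 1  -1  -1  0 ]
  [ 0   1   3  0 ]
  [ 0   0   0  1 ]
Add r2 to r1.
  [ 1  0  2  0 ]
  [ 0  1  3  0 ]
  [ 0  0  0  1 ]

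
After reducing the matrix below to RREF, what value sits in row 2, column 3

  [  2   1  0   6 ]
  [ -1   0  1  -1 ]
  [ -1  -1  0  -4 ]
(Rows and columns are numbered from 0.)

R1 → 1/2·R1
  [  1  1/2  0   3 ]
  [ -1    0  1  -1 ]
  [ -1   -1  0  -4 ]
R2 → R2 + R1
  [  1  1/2  0   3 ]
  [  0  1/2  1   2 ]
  [ -1   -1  0  -4 ]
R3 → R3 + R1
  [ 1   1/2  0   3 ]
  [ 0   1/2  1   2 ]
  [ 0  -1/2  0  -1 ]
R2 → 2·R2
  [ 1   1/2  0   3 ]
  [ 0     1  2   4 ]
  [ 0  -1/2  0  -1 ]
R3 → R3 + 1/2·R2
  [ 1  1/2  0  3 ]
  [ 0    1  2  4 ]
  [ 0    0  1  1 ]
R2 → R2 − 2·R3
  [ 1  1/2  0  3 ]
  [ 0    1  0  2 ]
  [ 0    0  1  1 ]
R1 → R1 − 1/2·R2
  [ 1  0  0  2 ]
  [ 0  1  0  2 ]
  [ 0  0  1  1 ]

1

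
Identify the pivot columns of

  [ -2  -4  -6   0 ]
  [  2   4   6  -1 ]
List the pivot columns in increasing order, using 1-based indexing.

1, 4

R1 ← -1/2·R1
  [ 1  2  3   0 ]
  [ 2  4  6  -1 ]
R2 ← R2 − 2·R1
  [ 1  2  3   0 ]
  [ 0  0  0  -1 ]
R2 ← -1·R2
  [ 1  2  3  0 ]
  [ 0  0  0  1 ]
Pivot columns are the columns containing a leading 1.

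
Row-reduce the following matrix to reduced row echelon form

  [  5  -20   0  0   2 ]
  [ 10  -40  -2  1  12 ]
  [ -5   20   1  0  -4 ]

r1 ← 1/5·r1
  [  1   -4   0  0  2/5 ]
  [ 10  -40  -2  1   12 ]
  [ -5   20   1  0   -4 ]
r2 ← r2 − 10·r1
  [  1  -4   0  0  2/5 ]
  [  0   0  -2  1    8 ]
  [ -5  20   1  0   -4 ]
r3 ← r3 + 5·r1
  [ 1  -4   0  0  2/5 ]
  [ 0   0  -2  1    8 ]
  [ 0   0   1  0   -2 ]
r2 ← -1/2·r2
  [ 1  -4  0     0  2/5 ]
  [ 0   0  1  -1/2   -4 ]
  [ 0   0  1     0   -2 ]
r3 ← r3 − r2
  [ 1  -4  0     0  2/5 ]
  [ 0   0  1  -1/2   -4 ]
  [ 0   0  0   1/2    2 ]
r3 ← 2·r3
  [ 1  -4  0     0  2/5 ]
  [ 0   0  1  -1/2   -4 ]
  [ 0   0  0     1    4 ]
r2 ← r2 + 1/2·r3
  [ 1  -4  0  0  2/5 ]
  [ 0   0  1  0   -2 ]
  [ 0   0  0  1    4 ]

[[1, -4, 0, 0, 2/5], [0, 0, 1, 0, -2], [0, 0, 0, 1, 4]]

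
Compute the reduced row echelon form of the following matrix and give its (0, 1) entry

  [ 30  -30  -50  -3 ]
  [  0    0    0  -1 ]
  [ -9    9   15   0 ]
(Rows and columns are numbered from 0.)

r1 → 1/30·r1
  [  1  -1  -5/3  -1/10 ]
  [  0   0     0     -1 ]
  [ -9   9    15      0 ]
r3 → r3 + 9·r1
  [ 1  -1  -5/3  -1/10 ]
  [ 0   0     0     -1 ]
  [ 0   0     0  -9/10 ]
r2 → -1·r2
  [ 1  -1  -5/3  -1/10 ]
  [ 0   0     0      1 ]
  [ 0   0     0  -9/10 ]
r3 → r3 + 9/10·r2
  [ 1  -1  -5/3  -1/10 ]
  [ 0   0     0      1 ]
  [ 0   0     0      0 ]
r1 → r1 + 1/10·r2
  [ 1  -1  -5/3  0 ]
  [ 0   0     0  1 ]
  [ 0   0     0  0 ]

-1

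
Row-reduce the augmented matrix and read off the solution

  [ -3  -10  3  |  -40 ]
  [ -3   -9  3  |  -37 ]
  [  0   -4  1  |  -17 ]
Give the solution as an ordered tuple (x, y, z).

(-5/3, 3, -5)

R1 ← -1/3·R1
R2 ← R2 + 3·R1
R3 ← R3 + 4·R2
R1 ← R1 + R3
R1 ← R1 − 10/3·R2
Reading off the last column: x = -5/3, y = 3, z = -5.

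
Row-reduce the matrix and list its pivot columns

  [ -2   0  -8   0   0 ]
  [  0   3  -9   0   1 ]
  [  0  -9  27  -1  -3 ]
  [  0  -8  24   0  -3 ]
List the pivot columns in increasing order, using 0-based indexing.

Multiply ρ1 by -1/2.
  [ 1   0   4   0   0 ]
  [ 0   3  -9   0   1 ]
  [ 0  -9  27  -1  -3 ]
  [ 0  -8  24   0  -3 ]
Multiply ρ2 by 1/3.
  [ 1   0   4   0    0 ]
  [ 0   1  -3   0  1/3 ]
  [ 0  -9  27  -1   -3 ]
  [ 0  -8  24   0   -3 ]
Add 9 times ρ2 to ρ3.
  [ 1   0   4   0    0 ]
  [ 0   1  -3   0  1/3 ]
  [ 0   0   0  -1    0 ]
  [ 0  -8  24   0   -3 ]
Add 8 times ρ2 to ρ4.
  [ 1  0   4   0     0 ]
  [ 0  1  -3   0   1/3 ]
  [ 0  0   0  -1     0 ]
  [ 0  0   0   0  -1/3 ]
Multiply ρ3 by -1.
  [ 1  0   4  0     0 ]
  [ 0  1  -3  0   1/3 ]
  [ 0  0   0  1     0 ]
  [ 0  0   0  0  -1/3 ]
Multiply ρ4 by -3.
  [ 1  0   4  0    0 ]
  [ 0  1  -3  0  1/3 ]
  [ 0  0   0  1    0 ]
  [ 0  0   0  0    1 ]
Subtract 1/3 times ρ4 from ρ2.
  [ 1  0   4  0  0 ]
  [ 0  1  -3  0  0 ]
  [ 0  0   0  1  0 ]
  [ 0  0   0  0  1 ]
Pivot columns are the columns containing a leading 1.

0, 1, 3, 4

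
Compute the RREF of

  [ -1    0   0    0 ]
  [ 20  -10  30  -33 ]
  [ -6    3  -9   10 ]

Multiply R1 by -1.
Subtract 20 times R1 from R2.
Add 6 times R1 to R3.
Multiply R2 by -1/10.
Subtract 3 times R2 from R3.
Multiply R3 by 10.
Subtract 33/10 times R3 from R2.

[[1, 0, 0, 0], [0, 1, -3, 0], [0, 0, 0, 1]]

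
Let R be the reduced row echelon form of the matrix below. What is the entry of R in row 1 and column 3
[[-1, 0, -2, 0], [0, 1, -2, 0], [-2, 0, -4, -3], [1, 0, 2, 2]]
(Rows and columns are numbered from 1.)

2

ρ1 -> -1·ρ1
ρ3 -> ρ3 + 2·ρ1
ρ4 -> ρ4 − ρ1
ρ3 -> -1/3·ρ3
ρ4 -> ρ4 − 2·ρ3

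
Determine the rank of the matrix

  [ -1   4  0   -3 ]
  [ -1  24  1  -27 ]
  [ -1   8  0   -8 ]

r1 ← -1·r1
  [  1  -4  0    3 ]
  [ -1  24  1  -27 ]
  [ -1   8  0   -8 ]
r2 ← r2 + r1
  [  1  -4  0    3 ]
  [  0  20  1  -24 ]
  [ -1   8  0   -8 ]
r3 ← r3 + r1
  [ 1  -4  0    3 ]
  [ 0  20  1  -24 ]
  [ 0   4  0   -5 ]
r2 ← 1/20·r2
  [ 1  -4     0     3 ]
  [ 0   1  1/20  -6/5 ]
  [ 0   4     0    -5 ]
r3 ← r3 − 4·r2
  [ 1  -4     0     3 ]
  [ 0   1  1/20  -6/5 ]
  [ 0   0  -1/5  -1/5 ]
r3 ← -5·r3
  [ 1  -4     0     3 ]
  [ 0   1  1/20  -6/5 ]
  [ 0   0     1     1 ]
r2 ← r2 − 1/20·r3
  [ 1  -4  0     3 ]
  [ 0   1  0  -5/4 ]
  [ 0   0  1     1 ]
r1 ← r1 + 4·r2
  [ 1  0  0    -2 ]
  [ 0  1  0  -5/4 ]
  [ 0  0  1     1 ]
The reduced form has 3 nonzero rows.

rank = 3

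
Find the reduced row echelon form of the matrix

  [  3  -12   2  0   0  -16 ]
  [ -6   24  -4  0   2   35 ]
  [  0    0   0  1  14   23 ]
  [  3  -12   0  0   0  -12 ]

R1 -> 1/3·R1
  [  1   -4  2/3  0   0  -16/3 ]
  [ -6   24   -4  0   2     35 ]
  [  0    0    0  1  14     23 ]
  [  3  -12    0  0   0    -12 ]
R2 -> R2 + 6·R1
  [ 1   -4  2/3  0   0  -16/3 ]
  [ 0    0    0  0   2      3 ]
  [ 0    0    0  1  14     23 ]
  [ 3  -12    0  0   0    -12 ]
R4 -> R4 − 3·R1
  [ 1  -4  2/3  0   0  -16/3 ]
  [ 0   0    0  0   2      3 ]
  [ 0   0    0  1  14     23 ]
  [ 0   0   -2  0   0      4 ]
R2 ↔ R4
  [ 1  -4  2/3  0   0  -16/3 ]
  [ 0   0   -2  0   0      4 ]
  [ 0   0    0  1  14     23 ]
  [ 0   0    0  0   2      3 ]
R2 -> -1/2·R2
  [ 1  -4  2/3  0   0  -16/3 ]
  [ 0   0    1  0   0     -2 ]
  [ 0   0    0  1  14     23 ]
  [ 0   0    0  0   2      3 ]
R4 -> 1/2·R4
  [ 1  -4  2/3  0   0  -16/3 ]
  [ 0   0    1  0   0     -2 ]
  [ 0   0    0  1  14     23 ]
  [ 0   0    0  0   1    3/2 ]
R3 -> R3 − 14·R4
  [ 1  -4  2/3  0  0  -16/3 ]
  [ 0   0    1  0  0     -2 ]
  [ 0   0    0  1  0      2 ]
  [ 0   0    0  0  1    3/2 ]
R1 -> R1 − 2/3·R2
  [ 1  -4  0  0  0   -4 ]
  [ 0   0  1  0  0   -2 ]
  [ 0   0  0  1  0    2 ]
  [ 0   0  0  0  1  3/2 ]

[[1, -4, 0, 0, 0, -4], [0, 0, 1, 0, 0, -2], [0, 0, 0, 1, 0, 2], [0, 0, 0, 0, 1, 3/2]]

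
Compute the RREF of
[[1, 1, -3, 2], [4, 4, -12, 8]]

r2 := r2 − 4·r1
  [ 1  1  -3  2 ]
  [ 0  0   0  0 ]

[[1, 1, -3, 2], [0, 0, 0, 0]]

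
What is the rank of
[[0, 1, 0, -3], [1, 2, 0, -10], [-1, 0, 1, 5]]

rank = 3

Swap ρ1 and ρ2.
  [  1  2  0  -10 ]
  [  0  1  0   -3 ]
  [ -1  0  1    5 ]
Add ρ1 to ρ3.
  [ 1  2  0  -10 ]
  [ 0  1  0   -3 ]
  [ 0  2  1   -5 ]
Subtract 2 times ρ2 from ρ3.
  [ 1  2  0  -10 ]
  [ 0  1  0   -3 ]
  [ 0  0  1    1 ]
Subtract 2 times ρ2 from ρ1.
  [ 1  0  0  -4 ]
  [ 0  1  0  -3 ]
  [ 0  0  1   1 ]
The reduced form has 3 nonzero rows.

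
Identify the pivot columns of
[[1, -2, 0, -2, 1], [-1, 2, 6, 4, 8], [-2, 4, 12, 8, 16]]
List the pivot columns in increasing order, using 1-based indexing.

R2 → R2 + R1
  [  1  -2   0  -2   1 ]
  [  0   0   6   2   9 ]
  [ -2   4  12   8  16 ]
R3 → R3 + 2·R1
  [ 1  -2   0  -2   1 ]
  [ 0   0   6   2   9 ]
  [ 0   0  12   4  18 ]
R2 → 1/6·R2
  [ 1  -2   0   -2    1 ]
  [ 0   0   1  1/3  3/2 ]
  [ 0   0  12    4   18 ]
R3 → R3 − 12·R2
  [ 1  -2  0   -2    1 ]
  [ 0   0  1  1/3  3/2 ]
  [ 0   0  0    0    0 ]
Pivot columns are the columns containing a leading 1.

1, 3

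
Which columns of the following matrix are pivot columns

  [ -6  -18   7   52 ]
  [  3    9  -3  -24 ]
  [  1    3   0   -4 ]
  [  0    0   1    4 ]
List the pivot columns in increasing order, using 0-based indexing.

Multiply R1 by -1/6.
  [ 1  3  -7/6  -26/3 ]
  [ 3  9    -3    -24 ]
  [ 1  3     0     -4 ]
  [ 0  0     1      4 ]
Subtract 3 times R1 from R2.
  [ 1  3  -7/6  -26/3 ]
  [ 0  0   1/2      2 ]
  [ 1  3     0     -4 ]
  [ 0  0     1      4 ]
Subtract R1 from R3.
  [ 1  3  -7/6  -26/3 ]
  [ 0  0   1/2      2 ]
  [ 0  0   7/6   14/3 ]
  [ 0  0     1      4 ]
Multiply R2 by 2.
  [ 1  3  -7/6  -26/3 ]
  [ 0  0     1      4 ]
  [ 0  0   7/6   14/3 ]
  [ 0  0     1      4 ]
Subtract 7/6 times R2 from R3.
  [ 1  3  -7/6  -26/3 ]
  [ 0  0     1      4 ]
  [ 0  0     0      0 ]
  [ 0  0     1      4 ]
Subtract R2 from R4.
  [ 1  3  -7/6  -26/3 ]
  [ 0  0     1      4 ]
  [ 0  0     0      0 ]
  [ 0  0     0      0 ]
Add 7/6 times R2 to R1.
  [ 1  3  0  -4 ]
  [ 0  0  1   4 ]
  [ 0  0  0   0 ]
  [ 0  0  0   0 ]
Pivot columns are the columns containing a leading 1.

0, 2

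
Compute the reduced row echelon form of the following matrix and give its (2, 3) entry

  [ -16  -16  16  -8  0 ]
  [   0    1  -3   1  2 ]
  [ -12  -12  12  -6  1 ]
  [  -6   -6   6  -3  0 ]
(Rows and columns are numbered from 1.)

-3

R1 := -1/16·R1
  [   1    1  -1  1/2  0 ]
  [   0    1  -3    1  2 ]
  [ -12  -12  12   -6  1 ]
  [  -6   -6   6   -3  0 ]
R3 := R3 + 12·R1
  [  1   1  -1  1/2  0 ]
  [  0   1  -3    1  2 ]
  [  0   0   0    0  1 ]
  [ -6  -6   6   -3  0 ]
R4 := R4 + 6·R1
  [ 1  1  -1  1/2  0 ]
  [ 0  1  -3    1  2 ]
  [ 0  0   0    0  1 ]
  [ 0  0   0    0  0 ]
R2 := R2 − 2·R3
  [ 1  1  -1  1/2  0 ]
  [ 0  1  -3    1  0 ]
  [ 0  0   0    0  1 ]
  [ 0  0   0    0  0 ]
R1 := R1 − R2
  [ 1  0   2  -1/2  0 ]
  [ 0  1  -3     1  0 ]
  [ 0  0   0     0  1 ]
  [ 0  0   0     0  0 ]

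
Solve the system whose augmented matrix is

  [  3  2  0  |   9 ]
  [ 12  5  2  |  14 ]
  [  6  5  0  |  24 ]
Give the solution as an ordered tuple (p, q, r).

(-1, 6, -2)

ρ1 := 1/3·ρ1
  [  1  2/3  0  |   3 ]
  [ 12    5  2  |  14 ]
  [  6    5  0  |  24 ]
ρ2 := ρ2 − 12·ρ1
  [ 1  2/3  0  |    3 ]
  [ 0   -3  2  |  -22 ]
  [ 6    5  0  |   24 ]
ρ3 := ρ3 − 6·ρ1
  [ 1  2/3  0  |    3 ]
  [ 0   -3  2  |  -22 ]
  [ 0    1  0  |    6 ]
ρ2 := -1/3·ρ2
  [ 1  2/3     0  |     3 ]
  [ 0    1  -2/3  |  22/3 ]
  [ 0    1     0  |     6 ]
ρ3 := ρ3 − ρ2
  [ 1  2/3     0  |     3 ]
  [ 0    1  -2/3  |  22/3 ]
  [ 0    0   2/3  |  -4/3 ]
ρ3 := 3/2·ρ3
  [ 1  2/3     0  |     3 ]
  [ 0    1  -2/3  |  22/3 ]
  [ 0    0     1  |    -2 ]
ρ2 := ρ2 + 2/3·ρ3
  [ 1  2/3  0  |   3 ]
  [ 0    1  0  |   6 ]
  [ 0    0  1  |  -2 ]
ρ1 := ρ1 − 2/3·ρ2
  [ 1  0  0  |  -1 ]
  [ 0  1  0  |   6 ]
  [ 0  0  1  |  -2 ]
Reading off the last column: p = -1, q = 6, r = -2.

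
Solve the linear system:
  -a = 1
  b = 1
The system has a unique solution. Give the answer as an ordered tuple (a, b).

(-1, 1)

Form the augmented matrix and row-reduce:
  [ -1  0  |  1 ]
  [  0  1  |  1 ]
Multiply R1 by -1.
  [ 1  0  |  -1 ]
  [ 0  1  |   1 ]
Reading off the last column: a = -1, b = 1.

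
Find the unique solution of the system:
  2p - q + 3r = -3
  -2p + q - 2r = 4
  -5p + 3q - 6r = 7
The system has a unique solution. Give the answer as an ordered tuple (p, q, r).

(-5, -4, 1)

Form the augmented matrix and row-reduce:
  [  2  -1   3  |  -3 ]
  [ -2   1  -2  |   4 ]
  [ -5   3  -6  |   7 ]
Multiply R1 by 1/2.
Add 2 times R1 to R2.
Add 5 times R1 to R3.
Swap R2 and R3.
Multiply R2 by 2.
Subtract 3 times R3 from R2.
Subtract 3/2 times R3 from R1.
Add 1/2 times R2 to R1.
Reading off the last column: p = -5, q = -4, r = 1.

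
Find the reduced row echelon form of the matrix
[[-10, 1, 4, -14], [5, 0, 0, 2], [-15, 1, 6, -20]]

ρ1 ← -1/10·ρ1
  [   1  -1/10  -2/5  7/5 ]
  [   5      0     0    2 ]
  [ -15      1     6  -20 ]
ρ2 ← ρ2 − 5·ρ1
  [   1  -1/10  -2/5  7/5 ]
  [   0    1/2     2   -5 ]
  [ -15      1     6  -20 ]
ρ3 ← ρ3 + 15·ρ1
  [ 1  -1/10  -2/5  7/5 ]
  [ 0    1/2     2   -5 ]
  [ 0   -1/2     0    1 ]
ρ2 ← 2·ρ2
  [ 1  -1/10  -2/5  7/5 ]
  [ 0      1     4  -10 ]
  [ 0   -1/2     0    1 ]
ρ3 ← ρ3 + 1/2·ρ2
  [ 1  -1/10  -2/5  7/5 ]
  [ 0      1     4  -10 ]
  [ 0      0     2   -4 ]
ρ3 ← 1/2·ρ3
  [ 1  -1/10  -2/5  7/5 ]
  [ 0      1     4  -10 ]
  [ 0      0     1   -2 ]
ρ2 ← ρ2 − 4·ρ3
  [ 1  -1/10  -2/5  7/5 ]
  [ 0      1     0   -2 ]
  [ 0      0     1   -2 ]
ρ1 ← ρ1 + 2/5·ρ3
  [ 1  -1/10  0  3/5 ]
  [ 0      1  0   -2 ]
  [ 0      0  1   -2 ]
ρ1 ← ρ1 + 1/10·ρ2
  [ 1  0  0  2/5 ]
  [ 0  1  0   -2 ]
  [ 0  0  1   -2 ]

[[1, 0, 0, 2/5], [0, 1, 0, -2], [0, 0, 1, -2]]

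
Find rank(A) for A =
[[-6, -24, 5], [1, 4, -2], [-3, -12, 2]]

R1 ← -1/6·R1
  [  1    4  -5/6 ]
  [  1    4    -2 ]
  [ -3  -12     2 ]
R2 ← R2 − R1
  [  1    4  -5/6 ]
  [  0    0  -7/6 ]
  [ -3  -12     2 ]
R3 ← R3 + 3·R1
  [ 1  4  -5/6 ]
  [ 0  0  -7/6 ]
  [ 0  0  -1/2 ]
R2 ← -6/7·R2
  [ 1  4  -5/6 ]
  [ 0  0     1 ]
  [ 0  0  -1/2 ]
R3 ← R3 + 1/2·R2
  [ 1  4  -5/6 ]
  [ 0  0     1 ]
  [ 0  0     0 ]
R1 ← R1 + 5/6·R2
  [ 1  4  0 ]
  [ 0  0  1 ]
  [ 0  0  0 ]
The reduced form has 2 nonzero rows.

rank = 2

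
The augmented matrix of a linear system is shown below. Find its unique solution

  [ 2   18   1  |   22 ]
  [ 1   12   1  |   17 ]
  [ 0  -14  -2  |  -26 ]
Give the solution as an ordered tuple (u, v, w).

ρ1 ← 1/2·ρ1
  [ 1    9  1/2  |   11 ]
  [ 1   12    1  |   17 ]
  [ 0  -14   -2  |  -26 ]
ρ2 ← ρ2 − ρ1
  [ 1    9  1/2  |   11 ]
  [ 0    3  1/2  |    6 ]
  [ 0  -14   -2  |  -26 ]
ρ2 ← 1/3·ρ2
  [ 1    9  1/2  |   11 ]
  [ 0    1  1/6  |    2 ]
  [ 0  -14   -2  |  -26 ]
ρ3 ← ρ3 + 14·ρ2
  [ 1  9  1/2  |  11 ]
  [ 0  1  1/6  |   2 ]
  [ 0  0  1/3  |   2 ]
ρ3 ← 3·ρ3
  [ 1  9  1/2  |  11 ]
  [ 0  1  1/6  |   2 ]
  [ 0  0    1  |   6 ]
ρ2 ← ρ2 − 1/6·ρ3
  [ 1  9  1/2  |  11 ]
  [ 0  1    0  |   1 ]
  [ 0  0    1  |   6 ]
ρ1 ← ρ1 − 1/2·ρ3
  [ 1  9  0  |  8 ]
  [ 0  1  0  |  1 ]
  [ 0  0  1  |  6 ]
ρ1 ← ρ1 − 9·ρ2
  [ 1  0  0  |  -1 ]
  [ 0  1  0  |   1 ]
  [ 0  0  1  |   6 ]
Reading off the last column: u = -1, v = 1, w = 6.

(-1, 1, 6)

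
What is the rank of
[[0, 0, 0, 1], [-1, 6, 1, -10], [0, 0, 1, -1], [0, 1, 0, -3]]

rank = 4

Swap R1 and R2.
  [ -1  6  1  -10 ]
  [  0  0  0    1 ]
  [  0  0  1   -1 ]
  [  0  1  0   -3 ]
Multiply R1 by -1.
  [ 1  -6  -1  10 ]
  [ 0   0   0   1 ]
  [ 0   0   1  -1 ]
  [ 0   1   0  -3 ]
Swap R2 and R4.
  [ 1  -6  -1  10 ]
  [ 0   1   0  -3 ]
  [ 0   0   1  -1 ]
  [ 0   0   0   1 ]
Add R4 to R3.
  [ 1  -6  -1  10 ]
  [ 0   1   0  -3 ]
  [ 0   0   1   0 ]
  [ 0   0   0   1 ]
Add 3 times R4 to R2.
  [ 1  -6  -1  10 ]
  [ 0   1   0   0 ]
  [ 0   0   1   0 ]
  [ 0   0   0   1 ]
Subtract 10 times R4 from R1.
  [ 1  -6  -1  0 ]
  [ 0   1   0  0 ]
  [ 0   0   1  0 ]
  [ 0   0   0  1 ]
Add R3 to R1.
  [ 1  -6  0  0 ]
  [ 0   1  0  0 ]
  [ 0   0  1  0 ]
  [ 0   0  0  1 ]
Add 6 times R2 to R1.
  [ 1  0  0  0 ]
  [ 0  1  0  0 ]
  [ 0  0  1  0 ]
  [ 0  0  0  1 ]
The reduced form has 4 nonzero rows.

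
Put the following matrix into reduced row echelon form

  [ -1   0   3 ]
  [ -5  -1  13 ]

[[1, 0, -3], [0, 1, 2]]

Multiply ρ1 by -1.
  [  1   0  -3 ]
  [ -5  -1  13 ]
Add 5 times ρ1 to ρ2.
  [ 1   0  -3 ]
  [ 0  -1  -2 ]
Multiply ρ2 by -1.
  [ 1  0  -3 ]
  [ 0  1   2 ]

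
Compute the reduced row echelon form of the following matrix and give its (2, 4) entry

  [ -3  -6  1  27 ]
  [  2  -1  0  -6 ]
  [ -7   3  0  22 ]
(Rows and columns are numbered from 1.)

-2

R1 -> -1/3·R1
  [  1   2  -1/3  -9 ]
  [  2  -1     0  -6 ]
  [ -7   3     0  22 ]
R2 -> R2 − 2·R1
  [  1   2  -1/3  -9 ]
  [  0  -5   2/3  12 ]
  [ -7   3     0  22 ]
R3 -> R3 + 7·R1
  [ 1   2  -1/3   -9 ]
  [ 0  -5   2/3   12 ]
  [ 0  17  -7/3  -41 ]
R2 -> -1/5·R2
  [ 1   2   -1/3     -9 ]
  [ 0   1  -2/15  -12/5 ]
  [ 0  17   -7/3    -41 ]
R3 -> R3 − 17·R2
  [ 1  2   -1/3     -9 ]
  [ 0  1  -2/15  -12/5 ]
  [ 0  0  -1/15   -1/5 ]
R3 -> -15·R3
  [ 1  2   -1/3     -9 ]
  [ 0  1  -2/15  -12/5 ]
  [ 0  0      1      3 ]
R2 -> R2 + 2/15·R3
  [ 1  2  -1/3  -9 ]
  [ 0  1     0  -2 ]
  [ 0  0     1   3 ]
R1 -> R1 + 1/3·R3
  [ 1  2  0  -8 ]
  [ 0  1  0  -2 ]
  [ 0  0  1   3 ]
R1 -> R1 − 2·R2
  [ 1  0  0  -4 ]
  [ 0  1  0  -2 ]
  [ 0  0  1   3 ]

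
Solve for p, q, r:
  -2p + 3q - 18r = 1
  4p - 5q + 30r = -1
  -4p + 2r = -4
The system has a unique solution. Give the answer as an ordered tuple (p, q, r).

(1, 1, 0)

Form the augmented matrix and row-reduce:
  [ -2   3  -18  |   1 ]
  [  4  -5   30  |  -1 ]
  [ -4   0    2  |  -4 ]
r1 → -1/2·r1
  [  1  -3/2   9  |  -1/2 ]
  [  4    -5  30  |    -1 ]
  [ -4     0   2  |    -4 ]
r2 → r2 − 4·r1
  [  1  -3/2   9  |  -1/2 ]
  [  0     1  -6  |     1 ]
  [ -4     0   2  |    -4 ]
r3 → r3 + 4·r1
  [ 1  -3/2   9  |  -1/2 ]
  [ 0     1  -6  |     1 ]
  [ 0    -6  38  |    -6 ]
r3 → r3 + 6·r2
  [ 1  -3/2   9  |  -1/2 ]
  [ 0     1  -6  |     1 ]
  [ 0     0   2  |     0 ]
r3 → 1/2·r3
  [ 1  -3/2   9  |  -1/2 ]
  [ 0     1  -6  |     1 ]
  [ 0     0   1  |     0 ]
r2 → r2 + 6·r3
  [ 1  -3/2  9  |  -1/2 ]
  [ 0     1  0  |     1 ]
  [ 0     0  1  |     0 ]
r1 → r1 − 9·r3
  [ 1  -3/2  0  |  -1/2 ]
  [ 0     1  0  |     1 ]
  [ 0     0  1  |     0 ]
r1 → r1 + 3/2·r2
  [ 1  0  0  |  1 ]
  [ 0  1  0  |  1 ]
  [ 0  0  1  |  0 ]
Reading off the last column: p = 1, q = 1, r = 0.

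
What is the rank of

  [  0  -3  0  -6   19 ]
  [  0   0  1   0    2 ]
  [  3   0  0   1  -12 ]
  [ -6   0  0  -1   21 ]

rank = 4

Swap ρ1 and ρ3.
  [  3   0  0   1  -12 ]
  [  0   0  1   0    2 ]
  [  0  -3  0  -6   19 ]
  [ -6   0  0  -1   21 ]
Multiply ρ1 by 1/3.
  [  1   0  0  1/3  -4 ]
  [  0   0  1    0   2 ]
  [  0  -3  0   -6  19 ]
  [ -6   0  0   -1  21 ]
Add 6 times ρ1 to ρ4.
  [ 1   0  0  1/3  -4 ]
  [ 0   0  1    0   2 ]
  [ 0  -3  0   -6  19 ]
  [ 0   0  0    1  -3 ]
Swap ρ2 and ρ3.
  [ 1   0  0  1/3  -4 ]
  [ 0  -3  0   -6  19 ]
  [ 0   0  1    0   2 ]
  [ 0   0  0    1  -3 ]
Multiply ρ2 by -1/3.
  [ 1  0  0  1/3     -4 ]
  [ 0  1  0    2  -19/3 ]
  [ 0  0  1    0      2 ]
  [ 0  0  0    1     -3 ]
Subtract 2 times ρ4 from ρ2.
  [ 1  0  0  1/3    -4 ]
  [ 0  1  0    0  -1/3 ]
  [ 0  0  1    0     2 ]
  [ 0  0  0    1    -3 ]
Subtract 1/3 times ρ4 from ρ1.
  [ 1  0  0  0    -3 ]
  [ 0  1  0  0  -1/3 ]
  [ 0  0  1  0     2 ]
  [ 0  0  0  1    -3 ]
The reduced form has 4 nonzero rows.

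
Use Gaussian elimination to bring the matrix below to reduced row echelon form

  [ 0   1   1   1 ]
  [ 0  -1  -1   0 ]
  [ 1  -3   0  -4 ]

R1 ↔ R3
  [ 1  -3   0  -4 ]
  [ 0  -1  -1   0 ]
  [ 0   1   1   1 ]
R2 -> -1·R2
  [ 1  -3  0  -4 ]
  [ 0   1  1   0 ]
  [ 0   1  1   1 ]
R3 -> R3 − R2
  [ 1  -3  0  -4 ]
  [ 0   1  1   0 ]
  [ 0   0  0   1 ]
R1 -> R1 + 4·R3
  [ 1  -3  0  0 ]
  [ 0   1  1  0 ]
  [ 0   0  0  1 ]
R1 -> R1 + 3·R2
  [ 1  0  3  0 ]
  [ 0  1  1  0 ]
  [ 0  0  0  1 ]

[[1, 0, 3, 0], [0, 1, 1, 0], [0, 0, 0, 1]]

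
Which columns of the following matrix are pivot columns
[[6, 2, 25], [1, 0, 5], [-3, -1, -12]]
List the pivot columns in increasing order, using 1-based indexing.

1, 2, 3

R1 -> 1/6·R1
  [  1  1/3  25/6 ]
  [  1    0     5 ]
  [ -3   -1   -12 ]
R2 -> R2 − R1
  [  1   1/3  25/6 ]
  [  0  -1/3   5/6 ]
  [ -3    -1   -12 ]
R3 -> R3 + 3·R1
  [ 1   1/3  25/6 ]
  [ 0  -1/3   5/6 ]
  [ 0     0   1/2 ]
R2 -> -3·R2
  [ 1  1/3  25/6 ]
  [ 0    1  -5/2 ]
  [ 0    0   1/2 ]
R3 -> 2·R3
  [ 1  1/3  25/6 ]
  [ 0    1  -5/2 ]
  [ 0    0     1 ]
R2 -> R2 + 5/2·R3
  [ 1  1/3  25/6 ]
  [ 0    1     0 ]
  [ 0    0     1 ]
R1 -> R1 − 25/6·R3
  [ 1  1/3  0 ]
  [ 0    1  0 ]
  [ 0    0  1 ]
R1 -> R1 − 1/3·R2
  [ 1  0  0 ]
  [ 0  1  0 ]
  [ 0  0  1 ]
Pivot columns are the columns containing a leading 1.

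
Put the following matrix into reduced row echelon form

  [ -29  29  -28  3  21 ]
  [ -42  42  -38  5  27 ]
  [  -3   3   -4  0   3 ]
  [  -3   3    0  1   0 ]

Multiply r1 by -1/29.
  [   1  -1  28/29  -3/29  -21/29 ]
  [ -42  42    -38      5      27 ]
  [  -3   3     -4      0       3 ]
  [  -3   3      0      1       0 ]
Add 42 times r1 to r2.
  [  1  -1  28/29  -3/29  -21/29 ]
  [  0   0  74/29  19/29  -99/29 ]
  [ -3   3     -4      0       3 ]
  [ -3   3      0      1       0 ]
Add 3 times r1 to r3.
  [  1  -1   28/29  -3/29  -21/29 ]
  [  0   0   74/29  19/29  -99/29 ]
  [  0   0  -32/29  -9/29   24/29 ]
  [ -3   3       0      1       0 ]
Add 3 times r1 to r4.
  [ 1  -1   28/29  -3/29  -21/29 ]
  [ 0   0   74/29  19/29  -99/29 ]
  [ 0   0  -32/29  -9/29   24/29 ]
  [ 0   0   84/29  20/29  -63/29 ]
Multiply r2 by 29/74.
  [ 1  -1   28/29  -3/29  -21/29 ]
  [ 0   0       1  19/74  -99/74 ]
  [ 0   0  -32/29  -9/29   24/29 ]
  [ 0   0   84/29  20/29  -63/29 ]
Add 32/29 times r2 to r3.
  [ 1  -1  28/29  -3/29  -21/29 ]
  [ 0   0      1  19/74  -99/74 ]
  [ 0   0      0  -1/37  -24/37 ]
  [ 0   0  84/29  20/29  -63/29 ]
Subtract 84/29 times r2 from r4.
  [ 1  -1  28/29  -3/29  -21/29 ]
  [ 0   0      1  19/74  -99/74 ]
  [ 0   0      0  -1/37  -24/37 ]
  [ 0   0      0  -2/37   63/37 ]
Multiply r3 by -37.
  [ 1  -1  28/29  -3/29  -21/29 ]
  [ 0   0      1  19/74  -99/74 ]
  [ 0   0      0      1      24 ]
  [ 0   0      0  -2/37   63/37 ]
Add 2/37 times r3 to r4.
  [ 1  -1  28/29  -3/29  -21/29 ]
  [ 0   0      1  19/74  -99/74 ]
  [ 0   0      0      1      24 ]
  [ 0   0      0      0       3 ]
Multiply r4 by 1/3.
  [ 1  -1  28/29  -3/29  -21/29 ]
  [ 0   0      1  19/74  -99/74 ]
  [ 0   0      0      1      24 ]
  [ 0   0      0      0       1 ]
Subtract 24 times r4 from r3.
  [ 1  -1  28/29  -3/29  -21/29 ]
  [ 0   0      1  19/74  -99/74 ]
  [ 0   0      0      1       0 ]
  [ 0   0      0      0       1 ]
Add 99/74 times r4 to r2.
  [ 1  -1  28/29  -3/29  -21/29 ]
  [ 0   0      1  19/74       0 ]
  [ 0   0      0      1       0 ]
  [ 0   0      0      0       1 ]
Add 21/29 times r4 to r1.
  [ 1  -1  28/29  -3/29  0 ]
  [ 0   0      1  19/74  0 ]
  [ 0   0      0      1  0 ]
  [ 0   0      0      0  1 ]
Subtract 19/74 times r3 from r2.
  [ 1  -1  28/29  -3/29  0 ]
  [ 0   0      1      0  0 ]
  [ 0   0      0      1  0 ]
  [ 0   0      0      0  1 ]
Add 3/29 times r3 to r1.
  [ 1  -1  28/29  0  0 ]
  [ 0   0      1  0  0 ]
  [ 0   0      0  1  0 ]
  [ 0   0      0  0  1 ]
Subtract 28/29 times r2 from r1.
  [ 1  -1  0  0  0 ]
  [ 0   0  1  0  0 ]
  [ 0   0  0  1  0 ]
  [ 0   0  0  0  1 ]

[[1, -1, 0, 0, 0], [0, 0, 1, 0, 0], [0, 0, 0, 1, 0], [0, 0, 0, 0, 1]]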